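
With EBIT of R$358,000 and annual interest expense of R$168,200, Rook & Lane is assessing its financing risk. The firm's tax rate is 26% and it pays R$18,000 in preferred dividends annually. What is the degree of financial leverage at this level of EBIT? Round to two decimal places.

2.16

Interest = R$168,200.00.
Preferred dividends grossed up pre-tax: R$18,000 / (1 − 0.26) = R$24,324.32.
DFL = EBIT ÷ [EBIT − I − D_p/(1−t)] = R$358,000 ÷ [R$358,000 − R$168,200.00 − R$24,324.32] = R$358,000 ÷ R$165,475.68 = 2.1635.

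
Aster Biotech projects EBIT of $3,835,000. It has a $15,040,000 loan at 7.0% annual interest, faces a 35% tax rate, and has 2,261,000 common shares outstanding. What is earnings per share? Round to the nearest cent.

Pre-tax income = $3,835,000 − $1,052,800.00 = $2,782,200.00.
After tax at 35%: net income = $2,782,200.00 × 0.65 = $1,808,430.00.
Per share: $1,808,430.00 / 2,261,000 shares = $0.80.

$0.80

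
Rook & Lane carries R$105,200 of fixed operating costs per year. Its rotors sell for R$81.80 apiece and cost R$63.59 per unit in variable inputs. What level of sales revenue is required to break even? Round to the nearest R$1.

Contribution margin per unit = R$81.80 − R$63.59 = R$18.21, a CM ratio of R$18.21 ÷ R$81.80 = 0.2226.
Break-even revenue = fixed costs × price ÷ CM = R$105,200 × R$81.80 ÷ R$18.21 = R$472,562.

R$472,562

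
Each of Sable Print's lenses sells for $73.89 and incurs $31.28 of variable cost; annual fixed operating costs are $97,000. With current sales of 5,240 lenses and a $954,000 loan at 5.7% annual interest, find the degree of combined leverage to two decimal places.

3.11

Total contribution margin = 5,240 × $42.61 = $223,276.40.
Subtracting fixed costs: EBIT = $223,276.40 − $97,000 = $126,276.40. Interest = $54,378.00.
DOL = $223,276.40 ÷ $126,276.40 = 1.7682; DFL = $126,276.40 ÷ $71,898.40 = 1.7563.
Combined leverage = 1.7682 × 1.7563 = 3.1055.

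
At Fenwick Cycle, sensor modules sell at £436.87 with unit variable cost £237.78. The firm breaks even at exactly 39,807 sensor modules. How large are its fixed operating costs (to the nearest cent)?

£7,925,175.63

Contribution margin per unit = £436.87 − £237.78 = £199.09.
Since BE = FC / CM, FC = 39,807 × £199.09 = £7,925,175.63.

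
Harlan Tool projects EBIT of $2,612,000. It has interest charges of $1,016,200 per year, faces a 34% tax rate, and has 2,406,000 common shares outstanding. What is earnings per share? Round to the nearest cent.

$0.44

Interest = $1,016,200.00, so EBT = $2,612,000 − $1,016,200.00 = $1,595,800.00.
Net income = $1,595,800.00 × (1 − 0.34) = $1,053,228.00.
EPS = $1,053,228.00 ÷ 2,406,000 = $0.44.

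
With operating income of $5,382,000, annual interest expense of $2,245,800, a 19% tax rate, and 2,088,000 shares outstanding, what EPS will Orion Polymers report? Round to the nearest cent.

$1.22

Interest = $2,245,800.00, so EBT = $5,382,000 − $2,245,800.00 = $3,136,200.00.
Net income = $3,136,200.00 × (1 − 0.19) = $2,540,322.00.
EPS = $2,540,322.00 ÷ 2,088,000 = $1.22.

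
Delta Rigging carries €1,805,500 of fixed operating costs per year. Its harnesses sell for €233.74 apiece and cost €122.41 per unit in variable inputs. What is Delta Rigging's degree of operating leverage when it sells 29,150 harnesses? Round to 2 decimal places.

2.25

Total contribution margin = 29,150 × €111.33 = €3,245,269.50.
EBIT = €3,245,269.50 − €1,805,500 = €1,439,769.50.
Degree of operating leverage = €3,245,269.50 / €1,439,769.50 = 2.2540.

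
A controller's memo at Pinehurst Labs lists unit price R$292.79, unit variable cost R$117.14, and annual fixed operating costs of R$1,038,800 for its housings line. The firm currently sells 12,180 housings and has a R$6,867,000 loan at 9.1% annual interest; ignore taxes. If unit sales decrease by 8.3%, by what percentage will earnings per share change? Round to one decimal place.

-37.3%

Contribution at this volume is 12,180 × R$175.65 = R$2,139,417.00.
EBIT = R$2,139,417.00 − R$1,038,800 = R$1,100,617.00.
Interest = R$624,897.00, so EBIT − I = R$475,720.00.
Degree of combined leverage = contribution ÷ (EBIT − I) = R$2,139,417.00 ÷ R$475,720.00 = 4.4972.
EPS therefore changes by 4.4972 × (-8.3%) = -37.3%.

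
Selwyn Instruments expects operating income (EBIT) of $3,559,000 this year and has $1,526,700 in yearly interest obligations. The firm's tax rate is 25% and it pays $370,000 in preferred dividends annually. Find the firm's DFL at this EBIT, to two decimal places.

Interest = $1,526,700.00.
Preferred dividends grossed up pre-tax: $370,000 / (1 − 0.25) = $493,333.33.
DFL = EBIT ÷ [EBIT − I − D_p/(1−t)] = $3,559,000 ÷ [$3,559,000 − $1,526,700.00 − $493,333.33] = $3,559,000 ÷ $1,538,966.67 = 2.3126.

2.31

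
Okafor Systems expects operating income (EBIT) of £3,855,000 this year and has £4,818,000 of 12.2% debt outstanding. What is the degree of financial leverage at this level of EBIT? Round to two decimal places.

1.18

Interest = £587,796.00.
Degree of financial leverage = EBIT / (EBIT − interest) = £3,855,000 / £3,267,204.00 = 1.1799.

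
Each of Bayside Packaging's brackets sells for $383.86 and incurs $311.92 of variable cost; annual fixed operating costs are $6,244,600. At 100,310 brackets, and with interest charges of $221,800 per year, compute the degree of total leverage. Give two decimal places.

At 100,310 units, contribution = 100,310 × $71.94 = $7,216,301.40.
EBIT = $7,216,301.40 − $6,244,600 = $971,701.40. Interest = $221,800.00.
DOL = $7,216,301.40 ÷ $971,701.40 = 7.4265; DFL = $971,701.40 ÷ $749,901.40 = 1.2958.
DCL = DOL × DFL = 7.4265 × 1.2958 = 9.6233.

9.62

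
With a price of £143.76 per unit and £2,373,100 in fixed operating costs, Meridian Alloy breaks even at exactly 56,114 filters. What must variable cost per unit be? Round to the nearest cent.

At break-even, FC = Q × (P − VC), so P − VC = £2,373,100 ÷ 56,114 = £42.2907.
Variable cost per unit = £143.76 − £42.2907 = £101.47.

£101.47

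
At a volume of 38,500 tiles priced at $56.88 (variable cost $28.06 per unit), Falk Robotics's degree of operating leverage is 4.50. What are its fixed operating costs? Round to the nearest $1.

$862,999

Contribution at this volume is 38,500 × $28.82 = $1,109,570.00.
Since DOL = CM ÷ EBIT, EBIT = $1,109,570.00 ÷ 4.50 = $246,571.11.
Fixed costs = CM − EBIT = $1,109,570.00 − $246,571.11 = $862,999.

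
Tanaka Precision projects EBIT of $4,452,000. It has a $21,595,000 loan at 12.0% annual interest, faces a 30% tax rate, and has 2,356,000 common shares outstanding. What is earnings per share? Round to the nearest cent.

$0.55

Pre-tax income = $4,452,000 − $2,591,400.00 = $1,860,600.00.
Net income = $1,860,600.00 × (1 − 0.30) = $1,302,420.00.
EPS = $1,302,420.00 ÷ 2,356,000 = $0.55.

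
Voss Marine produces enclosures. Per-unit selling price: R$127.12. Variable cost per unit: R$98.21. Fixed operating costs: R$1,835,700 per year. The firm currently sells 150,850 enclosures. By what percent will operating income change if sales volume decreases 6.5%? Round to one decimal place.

Contribution at this volume is 150,850 × R$28.91 = R$4,361,073.50.
Subtracting fixed costs: EBIT = R$4,361,073.50 − R$1,835,700 = R$2,525,373.50.
DOL = contribution ÷ EBIT = R$4,361,073.50 ÷ R$2,525,373.50 = 1.7269.
%ΔEBIT = DOL × %ΔSales = 1.7269 × -6.5% = -11.2%.

-11.2%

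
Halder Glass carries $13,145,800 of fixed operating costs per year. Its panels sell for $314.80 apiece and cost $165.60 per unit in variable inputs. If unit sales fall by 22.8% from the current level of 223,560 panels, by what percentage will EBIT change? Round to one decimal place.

At 223,560 units, contribution = 223,560 × $149.20 = $33,355,152.00.
EBIT = $33,355,152.00 − $13,145,800 = $20,209,352.00.
DOL = contribution ÷ EBIT = $33,355,152.00 ÷ $20,209,352.00 = 1.6505.
%ΔEBIT = DOL × %ΔSales = 1.6505 × -22.8% = -37.6%.

-37.6%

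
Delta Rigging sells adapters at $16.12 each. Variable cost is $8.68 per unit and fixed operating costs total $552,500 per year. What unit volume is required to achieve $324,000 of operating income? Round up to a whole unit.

117,810 adapters

Contribution margin per unit = $16.12 − $8.68 = $7.44.
Required volume = (fixed costs + target profit) ÷ CM = ($552,500 + $324,000) ÷ $7.44 = 117,809.14, so 117,810 adapters.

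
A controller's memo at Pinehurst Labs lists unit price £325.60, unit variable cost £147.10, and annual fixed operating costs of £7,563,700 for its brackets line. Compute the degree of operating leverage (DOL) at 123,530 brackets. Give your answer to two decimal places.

Contribution at this volume is 123,530 × £178.50 = £22,050,105.00.
Operating income = contribution − fixed costs = £22,050,105.00 − £7,563,700 = £14,486,405.00.
DOL = contribution ÷ EBIT = £22,050,105.00 ÷ £14,486,405.00 = 1.5221.

1.52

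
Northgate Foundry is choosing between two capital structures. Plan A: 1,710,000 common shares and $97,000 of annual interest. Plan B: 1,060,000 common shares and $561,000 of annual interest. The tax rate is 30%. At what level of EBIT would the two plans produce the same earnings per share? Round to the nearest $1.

At indifference, (EBIT − 97,000)(1 − t)/1,710,000 = (EBIT − 561,000)(1 − t)/1,060,000.
The (1 − t) factor cancels: (EBIT − 97,000) × 1,060,000 = (EBIT − 561,000) × 1,710,000.
Solving, EBIT = (561,000·1,710,000 − 97,000·1,060,000) / (1,710,000 − 1,060,000) = 856,490,000,000 / 650,000 = 1,317,676.92.

$1,317,677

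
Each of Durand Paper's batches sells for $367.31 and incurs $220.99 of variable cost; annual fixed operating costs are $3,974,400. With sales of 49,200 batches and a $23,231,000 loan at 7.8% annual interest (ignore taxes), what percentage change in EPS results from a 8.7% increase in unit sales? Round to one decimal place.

Total contribution margin = 49,200 × $146.32 = $7,198,944.00.
Subtracting fixed costs: EBIT = $7,198,944.00 − $3,974,400 = $3,224,544.00.
Interest = $1,812,018.00, so EBIT − I = $1,412,526.00.
DCL = total CM / (EBIT − I) = $7,198,944.00 / $1,412,526.00 = 5.0965.
EPS therefore changes by 5.0965 × (+8.7%) = +44.3%.

+44.3%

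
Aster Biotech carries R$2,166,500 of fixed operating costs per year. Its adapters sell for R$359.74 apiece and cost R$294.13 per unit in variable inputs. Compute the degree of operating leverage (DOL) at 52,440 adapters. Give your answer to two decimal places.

2.70

Total contribution margin = 52,440 × R$65.61 = R$3,440,588.40.
Operating income = contribution − fixed costs = R$3,440,588.40 − R$2,166,500 = R$1,274,088.40.
So DOL = total CM / EBIT = R$3,440,588.40 / R$1,274,088.40 = 2.7004.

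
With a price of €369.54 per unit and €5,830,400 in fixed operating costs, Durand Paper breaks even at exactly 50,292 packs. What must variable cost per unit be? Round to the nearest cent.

At break-even, FC = Q × (P − VC), so P − VC = €5,830,400 ÷ 50,292 = €115.9310.
Hence VC = price − CM = €369.54 − €115.9310 = €253.61.

€253.61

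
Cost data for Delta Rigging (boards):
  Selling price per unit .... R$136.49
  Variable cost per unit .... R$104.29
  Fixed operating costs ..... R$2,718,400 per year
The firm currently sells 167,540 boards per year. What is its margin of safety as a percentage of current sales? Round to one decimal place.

49.6%

Contribution margin per unit = R$136.49 − R$104.29 = R$32.20. Break-even units = R$2,718,400 ÷ R$32.20 = 84,422.36; break-even revenue = 84,422.36 × R$136.49 = R$11,522,807.95.
Current sales = 167,540 × R$136.49 = R$22,867,534.60.
Margin of safety = (R$22,867,534.60 − R$11,522,807.95) ÷ R$22,867,534.60 = 49.6%.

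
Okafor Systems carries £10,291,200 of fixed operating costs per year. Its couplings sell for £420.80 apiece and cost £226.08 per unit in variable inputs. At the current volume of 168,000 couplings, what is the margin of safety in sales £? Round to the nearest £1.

£48,454,584

Unit CM = price − variable cost = £420.80 − £226.08 = £194.72. Break-even units = £10,291,200 ÷ £194.72 = 52,851.27; break-even revenue = 52,851.27 × £420.80 = £22,239,815.94.
Actual sales revenue = 168,000 × £420.80 = £70,694,400.00.
Margin of safety = £70,694,400.00 − £22,239,815.94 = £48,454,584.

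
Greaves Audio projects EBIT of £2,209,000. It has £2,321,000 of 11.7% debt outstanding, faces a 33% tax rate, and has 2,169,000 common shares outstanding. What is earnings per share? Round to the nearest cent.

£0.60

Interest = £271,557.00, so EBT = £2,209,000 − £271,557.00 = £1,937,443.00.
After tax at 33%: net income = £1,937,443.00 × 0.67 = £1,298,086.81.
EPS = £1,298,086.81 ÷ 2,169,000 = £0.60.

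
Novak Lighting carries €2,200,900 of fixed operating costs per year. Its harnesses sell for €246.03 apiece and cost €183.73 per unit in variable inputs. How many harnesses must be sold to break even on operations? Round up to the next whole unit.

35,328 harnesses

Contribution margin per unit = €246.03 − €183.73 = €62.30.
Break-even Q = €2,200,900 / €62.30 = 35,327.45 → 35,328 harnesses.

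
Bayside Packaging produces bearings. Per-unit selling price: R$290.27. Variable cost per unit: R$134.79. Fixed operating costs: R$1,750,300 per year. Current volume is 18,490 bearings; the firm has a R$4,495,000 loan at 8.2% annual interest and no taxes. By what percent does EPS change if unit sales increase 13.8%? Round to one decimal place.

+52.5%

Total contribution margin = 18,490 × R$155.48 = R$2,874,825.20.
Subtracting fixed costs: EBIT = R$2,874,825.20 − R$1,750,300 = R$1,124,525.20.
Interest = R$368,590.00, so EBIT − I = R$755,935.20.
DCL = total CM / (EBIT − I) = R$2,874,825.20 / R$755,935.20 = 3.8030.
EPS therefore changes by 3.8030 × (+13.8%) = +52.5%.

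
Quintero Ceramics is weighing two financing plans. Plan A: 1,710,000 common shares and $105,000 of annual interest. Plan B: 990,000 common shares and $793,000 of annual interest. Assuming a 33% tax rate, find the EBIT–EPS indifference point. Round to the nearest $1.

Set EPS_A = EPS_B: (EBIT − $105,000)(1 − 0.33) ÷ 1,710,000 = (EBIT − $793,000)(1 − 0.33) ÷ 990,000.
The (1 − t) factor cancels: (EBIT − 105,000) × 990,000 = (EBIT − 793,000) × 1,710,000.
EBIT × (1,710,000 − 990,000) = 793,000 × 1,710,000 − 105,000 × 990,000 = 1,252,080,000,000, so EBIT = 1,252,080,000,000 ÷ 720,000 = 1,739,000.00.

$1,739,000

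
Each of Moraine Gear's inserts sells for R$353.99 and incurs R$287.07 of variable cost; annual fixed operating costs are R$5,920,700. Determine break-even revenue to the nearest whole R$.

CM per unit = R$353.99 − R$287.07 = R$66.92; CM ratio = R$66.92 / R$353.99 = 0.1890.
Break-even revenue = fixed costs × price ÷ CM = R$5,920,700 × R$353.99 ÷ R$66.92 = R$31,319,017.

R$31,319,017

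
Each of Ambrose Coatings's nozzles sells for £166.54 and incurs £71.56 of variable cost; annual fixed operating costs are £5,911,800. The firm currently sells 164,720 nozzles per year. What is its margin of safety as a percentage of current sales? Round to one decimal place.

Each unit contributes £166.54 − £71.56 = £94.98. Break-even units = £5,911,800 ÷ £94.98 = 62,242.58; break-even revenue = 62,242.58 × £166.54 = £10,365,878.84.
Actual sales revenue = 164,720 × £166.54 = £27,432,468.80.
Margin of safety = (£27,432,468.80 − £10,365,878.84) ÷ £27,432,468.80 = 62.2%.

62.2%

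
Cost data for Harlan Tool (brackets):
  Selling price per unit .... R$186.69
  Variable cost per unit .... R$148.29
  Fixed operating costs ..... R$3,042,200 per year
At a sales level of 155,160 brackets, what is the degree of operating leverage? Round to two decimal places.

2.04

Contribution at this volume is 155,160 × R$38.40 = R$5,958,144.00.
Operating income = contribution − fixed costs = R$5,958,144.00 − R$3,042,200 = R$2,915,944.00.
So DOL = total CM / EBIT = R$5,958,144.00 / R$2,915,944.00 = 2.0433.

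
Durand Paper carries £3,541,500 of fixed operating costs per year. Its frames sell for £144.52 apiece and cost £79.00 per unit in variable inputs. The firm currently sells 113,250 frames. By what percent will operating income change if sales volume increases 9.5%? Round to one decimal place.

Contribution at this volume is 113,250 × £65.52 = £7,420,140.00.
Subtracting fixed costs: EBIT = £7,420,140.00 − £3,541,500 = £3,878,640.00.
So DOL = total CM / EBIT = £7,420,140.00 / £3,878,640.00 = 1.9131.
So EBIT moves 1.9131 × (+9.5%) = +18.2%.

+18.2%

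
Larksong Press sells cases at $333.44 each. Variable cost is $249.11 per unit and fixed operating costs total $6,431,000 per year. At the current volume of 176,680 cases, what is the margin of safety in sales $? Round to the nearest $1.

$33,484,068

Contribution margin per unit = $333.44 − $249.11 = $84.33. Break-even units = $6,431,000 ÷ $84.33 = 76,259.93; break-even revenue = 76,259.93 × $333.44 = $25,428,111.47.
Actual sales revenue = 176,680 × $333.44 = $58,912,179.20.
Margin of safety = $58,912,179.20 − $25,428,111.47 = $33,484,068.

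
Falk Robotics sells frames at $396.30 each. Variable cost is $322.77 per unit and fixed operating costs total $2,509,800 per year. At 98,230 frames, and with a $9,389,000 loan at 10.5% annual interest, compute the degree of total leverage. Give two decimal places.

1.94

At 98,230 units, contribution = 98,230 × $73.53 = $7,222,851.90.
Subtracting fixed costs: EBIT = $7,222,851.90 − $2,509,800 = $4,713,051.90. Interest = $985,845.00, so EBIT − I = $3,727,206.90.
DCL = contribution ÷ (EBIT − I) = $7,222,851.90 ÷ $3,727,206.90 = 1.9379.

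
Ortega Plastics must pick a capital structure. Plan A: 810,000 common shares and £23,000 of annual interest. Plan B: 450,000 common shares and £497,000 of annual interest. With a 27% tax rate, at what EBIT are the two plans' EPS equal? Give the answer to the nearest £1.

At indifference, (EBIT − 23,000)(1 − t)/810,000 = (EBIT − 497,000)(1 − t)/450,000.
Cancelling (1 − t) and cross-multiplying: 450,000·(EBIT − 23,000) = 810,000·(EBIT − 497,000).
EBIT × (810,000 − 450,000) = 497,000 × 810,000 − 23,000 × 450,000 = 392,220,000,000, so EBIT = 392,220,000,000 ÷ 360,000 = 1,089,500.00.

£1,089,500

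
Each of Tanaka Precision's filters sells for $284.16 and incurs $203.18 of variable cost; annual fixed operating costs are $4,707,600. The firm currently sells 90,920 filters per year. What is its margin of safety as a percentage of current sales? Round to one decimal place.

36.1%

Each unit contributes $284.16 − $203.18 = $80.98. Break-even units = $4,707,600 ÷ $80.98 = 58,132.87; break-even revenue = 58,132.87 × $284.16 = $16,519,037.00.
Current sales = 90,920 × $284.16 = $25,835,827.20.
Margin of safety = ($25,835,827.20 − $16,519,037.00) ÷ $25,835,827.20 = 36.1%.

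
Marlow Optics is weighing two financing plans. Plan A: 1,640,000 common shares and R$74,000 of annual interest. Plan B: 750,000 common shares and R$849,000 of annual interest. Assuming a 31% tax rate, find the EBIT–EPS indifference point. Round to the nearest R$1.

R$1,502,090

Set EPS_A = EPS_B: (EBIT − R$74,000)(1 − 0.31) ÷ 1,640,000 = (EBIT − R$849,000)(1 − 0.31) ÷ 750,000.
The (1 − t) factor cancels: (EBIT − 74,000) × 750,000 = (EBIT − 849,000) × 1,640,000.
EBIT × (1,640,000 − 750,000) = 849,000 × 1,640,000 − 74,000 × 750,000 = 1,336,860,000,000, so EBIT = 1,336,860,000,000 ÷ 890,000 = 1,502,089.89.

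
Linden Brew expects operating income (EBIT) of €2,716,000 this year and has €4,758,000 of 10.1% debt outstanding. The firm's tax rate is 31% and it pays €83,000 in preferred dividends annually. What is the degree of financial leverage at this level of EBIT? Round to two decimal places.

Annual interest charges come to €480,558.00.
Preferred dividends grossed up pre-tax: €83,000 / (1 − 0.31) = €120,289.86.
DFL = EBIT ÷ [EBIT − I − D_p/(1−t)] = €2,716,000 ÷ [€2,716,000 − €480,558.00 − €120,289.86] = €2,716,000 ÷ €2,115,152.14 = 1.2841.

1.28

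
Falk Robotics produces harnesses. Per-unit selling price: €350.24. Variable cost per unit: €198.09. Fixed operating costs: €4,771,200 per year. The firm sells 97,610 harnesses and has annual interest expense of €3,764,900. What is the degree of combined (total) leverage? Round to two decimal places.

2.35

At 97,610 units, contribution = 97,610 × €152.15 = €14,851,361.50.
Operating income = contribution − fixed costs = €14,851,361.50 − €4,771,200 = €10,080,161.50. Interest = €3,764,900.00.
DOL = €14,851,361.50 ÷ €10,080,161.50 = 1.4733; DFL = €10,080,161.50 ÷ €6,315,261.50 = 1.5962.
Combined leverage = 1.4733 × 1.5962 = 2.3517.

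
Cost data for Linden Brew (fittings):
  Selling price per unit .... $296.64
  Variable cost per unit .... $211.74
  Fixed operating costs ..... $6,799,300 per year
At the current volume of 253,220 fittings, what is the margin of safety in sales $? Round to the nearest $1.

$51,358,475

Contribution margin per unit = $296.64 − $211.74 = $84.90. Break-even units = $6,799,300 ÷ $84.90 = 80,085.98; break-even revenue = 80,085.98 × $296.64 = $23,756,706.15.
Current sales = 253,220 × $296.64 = $75,115,180.80.
Margin of safety = $75,115,180.80 − $23,756,706.15 = $51,358,475.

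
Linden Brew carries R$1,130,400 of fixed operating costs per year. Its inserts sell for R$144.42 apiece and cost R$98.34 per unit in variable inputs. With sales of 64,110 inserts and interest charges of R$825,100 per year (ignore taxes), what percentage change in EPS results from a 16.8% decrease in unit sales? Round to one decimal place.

Contribution at this volume is 64,110 × R$46.08 = R$2,954,188.80.
EBIT = R$2,954,188.80 − R$1,130,400 = R$1,823,788.80.
After interest of R$825,100.00, pre-tax earnings = R$998,688.80.
Degree of combined leverage = contribution ÷ (EBIT − I) = R$2,954,188.80 ÷ R$998,688.80 = 2.9581.
%ΔEPS = DCL × %ΔSales = 2.9581 × -16.8% = -49.7%.

-49.7%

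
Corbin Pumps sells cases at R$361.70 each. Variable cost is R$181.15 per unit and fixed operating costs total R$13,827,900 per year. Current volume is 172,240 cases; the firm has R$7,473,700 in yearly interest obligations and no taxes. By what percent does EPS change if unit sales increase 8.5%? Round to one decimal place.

Contribution at this volume is 172,240 × R$180.55 = R$31,097,932.00.
Subtracting fixed costs: EBIT = R$31,097,932.00 − R$13,827,900 = R$17,270,032.00.
Interest = R$7,473,700.00, so EBIT − I = R$9,796,332.00.
DCL = total CM / (EBIT − I) = R$31,097,932.00 / R$9,796,332.00 = 3.1744.
%ΔEPS = DCL × %ΔSales = 3.1744 × +8.5% = +27.0%.

+27.0%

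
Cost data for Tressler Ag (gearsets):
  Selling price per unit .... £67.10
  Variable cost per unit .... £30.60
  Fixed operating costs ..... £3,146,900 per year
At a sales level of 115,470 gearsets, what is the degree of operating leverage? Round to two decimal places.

Contribution at this volume is 115,470 × £36.50 = £4,214,655.00.
EBIT = £4,214,655.00 − £3,146,900 = £1,067,755.00.
DOL = contribution ÷ EBIT = £4,214,655.00 ÷ £1,067,755.00 = 3.9472.

3.95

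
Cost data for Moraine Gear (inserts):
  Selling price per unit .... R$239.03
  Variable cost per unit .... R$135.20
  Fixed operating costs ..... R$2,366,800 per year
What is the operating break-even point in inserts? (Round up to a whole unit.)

Contribution margin per unit = R$239.03 − R$135.20 = R$103.83.
Break-even Q = R$2,366,800 / R$103.83 = 22,794.95 → 22,795 inserts.

22,795 inserts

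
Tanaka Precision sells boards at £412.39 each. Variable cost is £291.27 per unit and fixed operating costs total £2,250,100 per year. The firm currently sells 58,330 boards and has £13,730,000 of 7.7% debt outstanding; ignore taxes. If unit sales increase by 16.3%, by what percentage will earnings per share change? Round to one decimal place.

Total contribution margin = 58,330 × £121.12 = £7,064,929.60.
EBIT = £7,064,929.60 − £2,250,100 = £4,814,829.60.
Interest = £1,057,210.00, so EBIT − I = £3,757,619.60.
Degree of combined leverage = contribution ÷ (EBIT − I) = £7,064,929.60 ÷ £3,757,619.60 = 1.8802.
%ΔEPS = DCL × %ΔSales = 1.8802 × +16.3% = +30.6%.

+30.6%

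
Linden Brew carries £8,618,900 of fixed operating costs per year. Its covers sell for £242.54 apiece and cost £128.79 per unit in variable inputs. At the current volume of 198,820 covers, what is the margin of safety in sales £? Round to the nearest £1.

£29,844,414

Contribution margin per unit = £242.54 − £128.79 = £113.75. Break-even units = £8,618,900 ÷ £113.75 = 75,770.55; break-even revenue = 75,770.55 × £242.54 = £18,377,389.06.
Actual sales revenue = 198,820 × £242.54 = £48,221,802.80.
Margin of safety = £48,221,802.80 − £18,377,389.06 = £29,844,414.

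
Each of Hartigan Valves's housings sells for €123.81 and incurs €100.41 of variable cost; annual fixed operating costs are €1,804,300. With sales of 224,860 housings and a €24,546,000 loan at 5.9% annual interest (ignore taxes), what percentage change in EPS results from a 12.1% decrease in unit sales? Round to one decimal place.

Total contribution margin = 224,860 × €23.40 = €5,261,724.00.
Operating income = contribution − fixed costs = €5,261,724.00 − €1,804,300 = €3,457,424.00.
Interest = €1,448,214.00, so EBIT − I = €2,009,210.00.
DCL = total CM / (EBIT − I) = €5,261,724.00 / €2,009,210.00 = 2.6188.
EPS therefore changes by 2.6188 × (-12.1%) = -31.7%.

-31.7%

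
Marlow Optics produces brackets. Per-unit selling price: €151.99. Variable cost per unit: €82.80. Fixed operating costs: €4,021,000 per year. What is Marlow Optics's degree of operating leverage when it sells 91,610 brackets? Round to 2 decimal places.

Total contribution margin = 91,610 × €69.19 = €6,338,495.90.
Subtracting fixed costs: EBIT = €6,338,495.90 − €4,021,000 = €2,317,495.90.
Degree of operating leverage = €6,338,495.90 / €2,317,495.90 = 2.7351.

2.74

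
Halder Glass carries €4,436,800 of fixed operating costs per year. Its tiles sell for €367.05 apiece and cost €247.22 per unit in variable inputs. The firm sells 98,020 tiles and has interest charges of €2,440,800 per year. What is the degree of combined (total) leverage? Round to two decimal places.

2.41

At 98,020 units, contribution = 98,020 × €119.83 = €11,745,736.60.
Subtracting fixed costs: EBIT = €11,745,736.60 − €4,436,800 = €7,308,936.60. Interest = €2,440,800.00, so EBIT − I = €4,868,136.60.
Degree of total leverage = total CM / (EBIT − interest) = €11,745,736.60 / €4,868,136.60 = 2.4128.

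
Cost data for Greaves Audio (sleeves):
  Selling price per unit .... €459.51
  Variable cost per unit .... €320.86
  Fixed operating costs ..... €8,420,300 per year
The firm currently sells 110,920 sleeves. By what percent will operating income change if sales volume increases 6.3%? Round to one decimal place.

Contribution at this volume is 110,920 × €138.65 = €15,379,058.00.
Operating income = contribution − fixed costs = €15,379,058.00 − €8,420,300 = €6,958,758.00.
Degree of operating leverage = €15,379,058.00 / €6,958,758.00 = 2.2100.
So EBIT moves 2.2100 × (+6.3%) = +13.9%.

+13.9%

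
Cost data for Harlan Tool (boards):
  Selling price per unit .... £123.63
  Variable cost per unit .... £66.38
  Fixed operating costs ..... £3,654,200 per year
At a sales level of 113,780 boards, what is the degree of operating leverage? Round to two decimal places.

Contribution at this volume is 113,780 × £57.25 = £6,513,905.00.
EBIT = £6,513,905.00 − £3,654,200 = £2,859,705.00.
So DOL = total CM / EBIT = £6,513,905.00 / £2,859,705.00 = 2.2778.

2.28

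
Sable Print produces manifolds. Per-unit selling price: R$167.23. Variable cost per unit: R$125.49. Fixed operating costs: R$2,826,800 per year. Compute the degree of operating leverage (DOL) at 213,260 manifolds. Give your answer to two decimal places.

Total contribution margin = 213,260 × R$41.74 = R$8,901,472.40.
EBIT = R$8,901,472.40 − R$2,826,800 = R$6,074,672.40.
DOL = contribution ÷ EBIT = R$8,901,472.40 ÷ R$6,074,672.40 = 1.4653.

1.47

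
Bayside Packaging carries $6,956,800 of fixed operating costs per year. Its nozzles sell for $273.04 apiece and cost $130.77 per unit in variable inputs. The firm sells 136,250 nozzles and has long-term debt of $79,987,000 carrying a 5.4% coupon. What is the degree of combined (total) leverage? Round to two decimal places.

At 136,250 units, contribution = 136,250 × $142.27 = $19,384,287.50.
Subtracting fixed costs: EBIT = $19,384,287.50 − $6,956,800 = $12,427,487.50. Interest = $4,319,298.00, so EBIT − I = $8,108,189.50.
DCL = contribution ÷ (EBIT − I) = $19,384,287.50 ÷ $8,108,189.50 = 2.3907.

2.39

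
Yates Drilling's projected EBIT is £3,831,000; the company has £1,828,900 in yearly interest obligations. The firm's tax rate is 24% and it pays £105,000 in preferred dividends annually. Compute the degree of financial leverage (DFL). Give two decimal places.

Interest = £1,828,900.00.
Preferred dividends grossed up pre-tax: £105,000 / (1 − 0.24) = £138,157.89.
DFL = EBIT ÷ [EBIT − I − D_p/(1−t)] = £3,831,000 ÷ [£3,831,000 − £1,828,900.00 − £138,157.89] = £3,831,000 ÷ £1,863,942.11 = 2.0553.

2.06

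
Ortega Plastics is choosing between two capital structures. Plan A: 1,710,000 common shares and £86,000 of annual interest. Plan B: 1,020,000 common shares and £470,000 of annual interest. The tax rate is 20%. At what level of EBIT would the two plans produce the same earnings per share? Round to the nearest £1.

Set EPS_A = EPS_B: (EBIT − £86,000)(1 − 0.20) ÷ 1,710,000 = (EBIT − £470,000)(1 − 0.20) ÷ 1,020,000.
The (1 − t) factor cancels: (EBIT − 86,000) × 1,020,000 = (EBIT − 470,000) × 1,710,000.
EBIT × (1,710,000 − 1,020,000) = 470,000 × 1,710,000 − 86,000 × 1,020,000 = 715,980,000,000, so EBIT = 715,980,000,000 ÷ 690,000 = 1,037,652.17.

£1,037,652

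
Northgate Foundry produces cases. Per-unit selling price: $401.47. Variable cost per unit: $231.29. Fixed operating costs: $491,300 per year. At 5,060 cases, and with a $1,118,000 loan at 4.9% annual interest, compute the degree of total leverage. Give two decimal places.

2.73

Total contribution margin = 5,060 × $170.18 = $861,110.80.
Operating income = contribution − fixed costs = $861,110.80 − $491,300 = $369,810.80. Interest = $54,782.00, so EBIT − I = $315,028.80.
Degree of total leverage = total CM / (EBIT − interest) = $861,110.80 / $315,028.80 = 2.7334.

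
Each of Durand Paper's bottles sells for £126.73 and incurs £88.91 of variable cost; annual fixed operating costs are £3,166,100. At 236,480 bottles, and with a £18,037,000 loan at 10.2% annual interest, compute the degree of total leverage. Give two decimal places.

2.27

Contribution at this volume is 236,480 × £37.82 = £8,943,673.60.
EBIT = £8,943,673.60 − £3,166,100 = £5,777,573.60. Interest = £1,839,774.00.
DOL = £8,943,673.60 ÷ £5,777,573.60 = 1.5480; DFL = £5,777,573.60 ÷ £3,937,799.60 = 1.4672.
DCL = DOL × DFL = 1.5480 × 1.4672 = 2.2712.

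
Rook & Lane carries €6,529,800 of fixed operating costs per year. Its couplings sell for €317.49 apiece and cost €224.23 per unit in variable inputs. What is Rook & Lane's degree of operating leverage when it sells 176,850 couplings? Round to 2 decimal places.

Total contribution margin = 176,850 × €93.26 = €16,493,031.00.
EBIT = €16,493,031.00 − €6,529,800 = €9,963,231.00.
So DOL = total CM / EBIT = €16,493,031.00 / €9,963,231.00 = 1.6554.

1.66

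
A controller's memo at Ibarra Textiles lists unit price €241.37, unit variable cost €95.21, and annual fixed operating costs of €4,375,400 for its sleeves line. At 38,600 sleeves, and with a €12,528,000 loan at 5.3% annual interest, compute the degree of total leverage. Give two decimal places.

9.37

At 38,600 units, contribution = 38,600 × €146.16 = €5,641,776.00.
Operating income = contribution − fixed costs = €5,641,776.00 − €4,375,400 = €1,266,376.00. Interest = €663,984.00.
DOL = €5,641,776.00 ÷ €1,266,376.00 = 4.4551; DFL = €1,266,376.00 ÷ €602,392.00 = 2.1022.
DCL = DOL × DFL = 4.4551 × 2.1022 = 9.3655.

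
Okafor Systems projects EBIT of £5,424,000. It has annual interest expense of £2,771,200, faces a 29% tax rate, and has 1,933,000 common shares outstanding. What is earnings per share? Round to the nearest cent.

£0.97

Interest = £2,771,200.00, so EBT = £5,424,000 − £2,771,200.00 = £2,652,800.00.
Net income = £2,652,800.00 × (1 − 0.29) = £1,883,488.00.
EPS = £1,883,488.00 ÷ 1,933,000 = £0.97.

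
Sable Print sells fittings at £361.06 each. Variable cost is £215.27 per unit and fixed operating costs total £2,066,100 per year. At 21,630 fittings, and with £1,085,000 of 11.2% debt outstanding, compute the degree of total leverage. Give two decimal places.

3.27

Contribution at this volume is 21,630 × £145.79 = £3,153,437.70.
Subtracting fixed costs: EBIT = £3,153,437.70 − £2,066,100 = £1,087,337.70. Interest = £121,520.00, so EBIT − I = £965,817.70.
DCL = contribution ÷ (EBIT − I) = £3,153,437.70 ÷ £965,817.70 = 3.2650.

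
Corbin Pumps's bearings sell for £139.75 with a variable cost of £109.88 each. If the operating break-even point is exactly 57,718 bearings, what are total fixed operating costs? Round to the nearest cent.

Unit CM = price − variable cost = £139.75 − £109.88 = £29.87.
Since BE = FC / CM, FC = 57,718 × £29.87 = £1,724,036.66.

£1,724,036.66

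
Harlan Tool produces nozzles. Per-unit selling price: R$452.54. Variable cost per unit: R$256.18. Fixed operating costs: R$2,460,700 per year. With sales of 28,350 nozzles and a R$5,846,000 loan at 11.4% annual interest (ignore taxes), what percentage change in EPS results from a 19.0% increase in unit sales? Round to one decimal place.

+43.4%

At 28,350 units, contribution = 28,350 × R$196.36 = R$5,566,806.00.
EBIT = R$5,566,806.00 − R$2,460,700 = R$3,106,106.00.
Interest = R$666,444.00, so EBIT − I = R$2,439,662.00.
Degree of combined leverage = contribution ÷ (EBIT − I) = R$5,566,806.00 ÷ R$2,439,662.00 = 2.2818.
%ΔEPS = DCL × %ΔSales = 2.2818 × +19.0% = +43.4%.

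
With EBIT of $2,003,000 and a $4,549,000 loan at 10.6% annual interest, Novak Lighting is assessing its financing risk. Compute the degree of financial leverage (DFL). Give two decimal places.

Interest = $482,194.00.
Degree of financial leverage = EBIT / (EBIT − interest) = $2,003,000 / $1,520,806.00 = 1.3171.

1.32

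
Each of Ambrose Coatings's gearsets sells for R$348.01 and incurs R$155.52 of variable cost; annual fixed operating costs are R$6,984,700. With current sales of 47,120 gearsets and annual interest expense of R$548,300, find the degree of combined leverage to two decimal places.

At 47,120 units, contribution = 47,120 × R$192.49 = R$9,070,128.80.
EBIT = R$9,070,128.80 − R$6,984,700 = R$2,085,428.80. Interest = R$548,300.00.
DOL = R$9,070,128.80 ÷ R$2,085,428.80 = 4.3493; DFL = R$2,085,428.80 ÷ R$1,537,128.80 = 1.3567.
Combined leverage = 4.3493 × 1.3567 = 5.9007.

5.90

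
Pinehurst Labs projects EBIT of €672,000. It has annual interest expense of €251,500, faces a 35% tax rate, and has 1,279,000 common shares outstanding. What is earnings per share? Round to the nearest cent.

Interest = €251,500.00, so EBT = €672,000 − €251,500.00 = €420,500.00.
After tax at 35%: net income = €420,500.00 × 0.65 = €273,325.00.
Per share: €273,325.00 / 1,279,000 shares = €0.21.

€0.21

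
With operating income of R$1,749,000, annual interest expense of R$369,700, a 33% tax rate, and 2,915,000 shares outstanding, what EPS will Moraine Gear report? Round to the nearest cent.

R$0.32

Interest = R$369,700.00, so EBT = R$1,749,000 − R$369,700.00 = R$1,379,300.00.
Net income = R$1,379,300.00 × (1 − 0.33) = R$924,131.00.
EPS = R$924,131.00 ÷ 2,915,000 = R$0.32.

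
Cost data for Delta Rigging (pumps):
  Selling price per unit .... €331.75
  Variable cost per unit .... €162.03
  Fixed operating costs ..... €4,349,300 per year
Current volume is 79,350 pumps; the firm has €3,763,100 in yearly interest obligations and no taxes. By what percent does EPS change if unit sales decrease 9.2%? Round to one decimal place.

At 79,350 units, contribution = 79,350 × €169.72 = €13,467,282.00.
Operating income = contribution − fixed costs = €13,467,282.00 − €4,349,300 = €9,117,982.00.
After interest of €3,763,100.00, pre-tax earnings = €5,354,882.00.
DCL = total CM / (EBIT − I) = €13,467,282.00 / €5,354,882.00 = 2.5150.
%ΔEPS = DCL × %ΔSales = 2.5150 × -9.2% = -23.1%.

-23.1%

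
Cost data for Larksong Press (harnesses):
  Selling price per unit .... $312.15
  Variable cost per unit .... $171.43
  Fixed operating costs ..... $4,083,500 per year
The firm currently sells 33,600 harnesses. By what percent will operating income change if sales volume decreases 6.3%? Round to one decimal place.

-46.2%

At 33,600 units, contribution = 33,600 × $140.72 = $4,728,192.00.
Operating income = contribution − fixed costs = $4,728,192.00 − $4,083,500 = $644,692.00.
Degree of operating leverage = $4,728,192.00 / $644,692.00 = 7.3340.
Operating income changes by 7.3340 × -6.3% = -46.2%.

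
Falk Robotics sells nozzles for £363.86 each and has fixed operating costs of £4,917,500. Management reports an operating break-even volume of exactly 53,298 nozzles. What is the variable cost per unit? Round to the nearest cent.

Contribution per unit must be FC / Q = £4,917,500 / 53,298 = £92.2643.
Hence VC = price − CM = £363.86 − £92.2643 = £271.60.

£271.60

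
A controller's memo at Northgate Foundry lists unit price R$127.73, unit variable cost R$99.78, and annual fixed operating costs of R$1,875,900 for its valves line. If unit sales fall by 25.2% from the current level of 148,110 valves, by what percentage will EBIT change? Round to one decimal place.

Total contribution margin = 148,110 × R$27.95 = R$4,139,674.50.
Subtracting fixed costs: EBIT = R$4,139,674.50 − R$1,875,900 = R$2,263,774.50.
So DOL = total CM / EBIT = R$4,139,674.50 / R$2,263,774.50 = 1.8287.
So EBIT moves 1.8287 × (-25.2%) = -46.1%.

-46.1%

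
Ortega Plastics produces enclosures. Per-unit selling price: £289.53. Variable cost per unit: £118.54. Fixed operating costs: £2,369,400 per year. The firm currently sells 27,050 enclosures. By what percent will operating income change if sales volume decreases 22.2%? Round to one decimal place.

Contribution at this volume is 27,050 × £170.99 = £4,625,279.50.
EBIT = £4,625,279.50 − £2,369,400 = £2,255,879.50.
So DOL = total CM / EBIT = £4,625,279.50 / £2,255,879.50 = 2.0503.
%ΔEBIT = DOL × %ΔSales = 2.0503 × -22.2% = -45.5%.

-45.5%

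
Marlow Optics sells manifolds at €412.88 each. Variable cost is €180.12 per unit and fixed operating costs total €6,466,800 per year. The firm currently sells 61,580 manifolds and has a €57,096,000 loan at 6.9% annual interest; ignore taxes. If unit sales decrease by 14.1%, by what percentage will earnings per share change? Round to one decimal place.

Contribution at this volume is 61,580 × €232.76 = €14,333,360.80.
Subtracting fixed costs: EBIT = €14,333,360.80 − €6,466,800 = €7,866,560.80.
After interest of €3,939,624.00, pre-tax earnings = €3,926,936.80.
Degree of combined leverage = contribution ÷ (EBIT − I) = €14,333,360.80 ÷ €3,926,936.80 = 3.6500.
%ΔEPS = DCL × %ΔSales = 3.6500 × -14.1% = -51.5%.

-51.5%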